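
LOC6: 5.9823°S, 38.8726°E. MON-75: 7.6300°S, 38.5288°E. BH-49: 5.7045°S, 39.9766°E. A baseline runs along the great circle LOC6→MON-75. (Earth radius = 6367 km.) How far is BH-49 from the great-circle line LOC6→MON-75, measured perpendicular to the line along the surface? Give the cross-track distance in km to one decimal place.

δ₁₃ = central angle LOC6→BH-49 = 0.019772 rad  (haversine)
θ₁₃ = bearing LOC6→BH-49 = 75.862°,  θ₁₂ = bearing LOC6→MON-75 = 191.685°
dₓₜ = R·arcsin(sin δ₁₃ · sin(θ₁₃ − θ₁₂)) = 6367·arcsin(0.01977·sin(-115.824°)) = -113.316 km
|dₓₜ| = 113.316 km

113.3 km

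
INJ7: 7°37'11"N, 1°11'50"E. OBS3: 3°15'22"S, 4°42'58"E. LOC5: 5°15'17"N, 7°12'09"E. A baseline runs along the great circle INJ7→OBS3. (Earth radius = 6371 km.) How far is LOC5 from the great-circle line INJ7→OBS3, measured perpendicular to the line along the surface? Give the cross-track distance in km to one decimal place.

INJ7: φ = +7.61972°, λ = +1.19722°
OBS3: φ = -3.25611°, λ = +4.71611°
LOC5: φ = +5.25472°, λ = +7.20250°
δ₁₃ = central angle INJ7→LOC5 = 0.112025 rad  (haversine)
θ₁₃ = bearing INJ7→LOC5 = 111.263°,  θ₁₂ = bearing INJ7→OBS3 = 161.985°
dₓₜ = R·arcsin(sin δ₁₃ · sin(θ₁₃ − θ₁₂)) = 6371·arcsin(0.11179·sin(-50.722°)) = -552.008 km
|dₓₜ| = 552.008 km

552.0 km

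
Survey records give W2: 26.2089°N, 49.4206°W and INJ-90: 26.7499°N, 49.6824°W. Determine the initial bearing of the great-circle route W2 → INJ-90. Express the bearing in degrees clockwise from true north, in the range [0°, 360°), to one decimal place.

336.6°

Δλ = -0.2618°
y = sin Δλ · cos φ₂ = -0.004080
x = cos φ₁ sin φ₂ − sin φ₁ cos φ₂ cos Δλ = 0.009446
θ = atan2(y, x) = -23.3617° → 336.6383° (mod 360°)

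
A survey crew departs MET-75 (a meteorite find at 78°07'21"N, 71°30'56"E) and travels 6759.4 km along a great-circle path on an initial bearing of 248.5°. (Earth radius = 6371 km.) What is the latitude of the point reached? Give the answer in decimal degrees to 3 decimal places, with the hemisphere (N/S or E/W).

24.314°N

MET-75: φ = +78.12250°, λ = +71.51556°
δ = d/R = 6759.4/6371 = 1.060964 rad
φ₂ = arcsin(sin φ₁ cos δ + cos φ₁ sin δ cos θ)
   = arcsin(0.97859·0.48803 + 0.20582·0.87283·-0.36650) = 24.31432°
λ₂ = λ₁ + atan2(sin θ sin δ cos φ₁, cos δ − sin φ₁ sin φ₂) = 8.49917°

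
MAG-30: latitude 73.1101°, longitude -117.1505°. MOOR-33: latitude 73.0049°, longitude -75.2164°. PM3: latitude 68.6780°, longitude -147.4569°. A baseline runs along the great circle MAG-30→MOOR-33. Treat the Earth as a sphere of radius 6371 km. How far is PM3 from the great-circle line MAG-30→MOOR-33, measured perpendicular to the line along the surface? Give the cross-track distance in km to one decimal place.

δ₁₃ = central angle MAG-30→PM3 = 0.186966 rad  (haversine)
θ₁₃ = bearing MAG-30→PM3 = 260.796°,  θ₁₂ = bearing MAG-30→MOOR-33 = 70.339°
dₓₜ = R·arcsin(sin δ₁₃ · sin(θ₁₃ − θ₁₂)) = 6371·arcsin(0.18588·sin(190.457°)) = -214.975 km
|dₓₜ| = 214.975 km

215.0 km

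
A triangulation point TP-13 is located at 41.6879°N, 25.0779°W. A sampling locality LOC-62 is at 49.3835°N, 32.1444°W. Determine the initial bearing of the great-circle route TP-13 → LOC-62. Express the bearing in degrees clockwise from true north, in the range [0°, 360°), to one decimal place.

329.7°

Δλ = -7.0665°
y = sin Δλ · cos φ₂ = -0.080086
x = cos φ₁ sin φ₂ − sin φ₁ cos φ₂ cos Δλ = 0.137199
θ = atan2(y, x) = -30.2730° → 329.7270° (mod 360°)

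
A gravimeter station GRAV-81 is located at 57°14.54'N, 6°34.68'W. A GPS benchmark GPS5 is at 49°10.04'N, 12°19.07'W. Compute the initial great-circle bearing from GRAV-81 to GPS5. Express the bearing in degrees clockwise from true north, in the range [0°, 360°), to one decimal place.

GRAV-81: φ = +57.24233°, λ = -6.57800°
GPS5: φ = +49.16733°, λ = -12.31783°
Δλ = -5.7398°
y = sin Δλ · cos φ₂ = -0.065393
x = cos φ₁ sin φ₂ − sin φ₁ cos φ₂ cos Δλ = -0.137712
θ = atan2(y, x) = -154.5993° → 205.4007° (mod 360°)

205.4°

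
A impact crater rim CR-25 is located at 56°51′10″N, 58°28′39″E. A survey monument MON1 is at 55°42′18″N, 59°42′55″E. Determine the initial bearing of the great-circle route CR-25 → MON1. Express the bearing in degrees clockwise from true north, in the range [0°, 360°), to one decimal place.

148.6°

CR-25: φ = +56.85278°, λ = +58.47750°
MON1: φ = +55.70500°, λ = +59.71528°
Δλ = 1.2378°
y = sin Δλ · cos φ₂ = 0.012172
x = cos φ₁ sin φ₂ − sin φ₁ cos φ₂ cos Δλ = -0.019921
θ = atan2(y, x) = 148.5756° → 148.5756° (mod 360°)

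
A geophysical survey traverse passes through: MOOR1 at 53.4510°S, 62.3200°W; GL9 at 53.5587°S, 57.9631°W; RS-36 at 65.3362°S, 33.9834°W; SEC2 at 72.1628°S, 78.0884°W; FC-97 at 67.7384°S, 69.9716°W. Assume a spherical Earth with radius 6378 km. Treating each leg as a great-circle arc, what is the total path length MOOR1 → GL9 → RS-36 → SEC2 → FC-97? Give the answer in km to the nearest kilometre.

4614 km

MOOR1→GL9: c = 0.045258 rad, d = 288.66 km
GL9→RS-36: c = 0.292404 rad, d = 1864.95 km
RS-36→SEC2: c = 0.294757 rad, d = 1879.96 km
SEC2→FC-97: c = 0.091053 rad, d = 580.74 km
Total = 288.66 + 1864.95 + 1879.96 + 580.74 = 4614.31 km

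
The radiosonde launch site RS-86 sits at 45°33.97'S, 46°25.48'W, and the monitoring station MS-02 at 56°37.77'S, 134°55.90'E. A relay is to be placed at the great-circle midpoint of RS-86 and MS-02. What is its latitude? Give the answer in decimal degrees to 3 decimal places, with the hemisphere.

RS-86: φ = -45.56617°, λ = -46.42467°
MS-02: φ = -56.62950°, λ = +134.93167°
Bx = cos φ₂ cos Δλ = -0.549897,  By = cos φ₂ sin Δλ = -0.013020
φₘ = atan2(sin φ₁ + sin φ₂, √((cos φ₁ + Bx)² + By²)) = -84.44205°
λₘ = λ₁ + atan2(By, cos φ₁ + Bx) = -51.37926°

84.442°S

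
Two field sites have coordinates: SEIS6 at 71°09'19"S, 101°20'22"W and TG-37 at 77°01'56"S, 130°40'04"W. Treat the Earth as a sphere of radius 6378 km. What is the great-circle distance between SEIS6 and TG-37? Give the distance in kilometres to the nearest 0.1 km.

SEIS6: φ = -71.15528°, λ = -101.33944°
TG-37: φ = -77.03222°, λ = -130.66778°
Δφ = -5.8769°,  Δλ = -29.3283°
a = sin²(Δφ/2) + cos φ₁ cos φ₂ sin²(Δλ/2) = 0.007273
c = 2·arcsin(√a) = 0.170773 rad = 9.7846°
d = R·c = 6378 × 0.170773 = 1089.2 km

1089.2 km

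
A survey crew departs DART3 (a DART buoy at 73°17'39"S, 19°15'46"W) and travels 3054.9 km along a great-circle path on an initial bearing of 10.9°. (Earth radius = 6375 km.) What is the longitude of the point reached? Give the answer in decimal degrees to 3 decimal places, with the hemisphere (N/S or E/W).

DART3: φ = -73.29417°, λ = -19.26278°
δ = d/R = 3054.9/6375 = 0.479200 rad
φ₂ = arcsin(sin φ₁ cos δ + cos φ₁ sin δ cos θ)
   = arcsin(-0.95779·0.88736 + 0.28746·0.46107·0.98196) = -46.03503°
λ₂ = λ₁ + atan2(sin θ sin δ cos φ₁, cos δ − sin φ₁ sin φ₂) = -12.04801°

12.048°W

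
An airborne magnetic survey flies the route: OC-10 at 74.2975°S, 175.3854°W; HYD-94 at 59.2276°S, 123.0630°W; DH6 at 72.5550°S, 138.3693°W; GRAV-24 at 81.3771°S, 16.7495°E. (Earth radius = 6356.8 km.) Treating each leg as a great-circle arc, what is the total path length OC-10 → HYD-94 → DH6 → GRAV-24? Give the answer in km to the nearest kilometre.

7143 km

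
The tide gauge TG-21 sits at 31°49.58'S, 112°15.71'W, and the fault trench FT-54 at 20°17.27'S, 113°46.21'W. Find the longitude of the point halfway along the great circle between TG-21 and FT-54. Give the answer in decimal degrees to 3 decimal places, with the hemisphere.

113.053°W

TG-21: φ = -31.82633°, λ = -112.26183°
FT-54: φ = -20.28783°, λ = -113.77017°
Bx = cos φ₂ cos Δλ = 0.937638,  By = cos φ₂ sin Δλ = -0.024689
φₘ = atan2(sin φ₁ + sin φ₂, √((cos φ₁ + Bx)² + By²)) = -26.05904°
λₘ = λ₁ + atan2(By, cos φ₁ + Bx) = -113.05326°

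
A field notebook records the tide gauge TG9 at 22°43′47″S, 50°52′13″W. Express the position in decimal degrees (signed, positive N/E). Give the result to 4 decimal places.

-22.7297°, -50.8703°

lat: 22.7297° S → -22.7297°
lon: 50.8703° W → -50.8703°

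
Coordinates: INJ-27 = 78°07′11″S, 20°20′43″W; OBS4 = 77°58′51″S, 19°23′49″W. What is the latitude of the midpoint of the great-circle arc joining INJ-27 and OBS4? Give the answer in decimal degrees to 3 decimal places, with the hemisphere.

INJ-27: φ = -78.11972°, λ = -20.34528°
OBS4: φ = -77.98083°, λ = -19.39694°
Bx = cos φ₂ cos Δλ = 0.208210,  By = cos φ₂ sin Δλ = 0.003447
φₘ = atan2(sin φ₁ + sin φ₂, √((cos φ₁ + Bx)² + By²)) = -78.05068°
λₘ = λ₁ + atan2(By, cos φ₁ + Bx) = -19.86840°

78.051°S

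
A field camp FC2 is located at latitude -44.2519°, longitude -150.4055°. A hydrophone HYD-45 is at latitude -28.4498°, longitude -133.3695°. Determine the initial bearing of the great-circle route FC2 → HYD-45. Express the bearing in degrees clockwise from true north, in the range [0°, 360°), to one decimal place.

46.4°

Δλ = 17.0360°
y = sin Δλ · cos φ₂ = 0.257592
x = cos φ₁ sin φ₂ − sin φ₁ cos φ₂ cos Δλ = 0.245394
θ = atan2(y, x) = 46.3892° → 46.3892° (mod 360°)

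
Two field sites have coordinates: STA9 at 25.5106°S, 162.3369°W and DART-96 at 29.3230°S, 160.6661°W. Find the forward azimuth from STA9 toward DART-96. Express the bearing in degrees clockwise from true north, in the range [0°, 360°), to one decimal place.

Δλ = 1.6708°
y = sin Δλ · cos φ₂ = 0.025421
x = cos φ₁ sin φ₂ − sin φ₁ cos φ₂ cos Δλ = -0.066649
θ = atan2(y, x) = 159.1225° → 159.1225° (mod 360°)

159.1°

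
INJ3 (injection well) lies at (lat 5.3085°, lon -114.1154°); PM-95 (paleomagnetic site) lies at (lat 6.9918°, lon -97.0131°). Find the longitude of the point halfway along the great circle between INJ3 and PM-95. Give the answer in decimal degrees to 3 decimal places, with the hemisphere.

Bx = cos φ₂ cos Δλ = 0.948674,  By = cos φ₂ sin Δλ = 0.291892
φₘ = atan2(sin φ₁ + sin φ₂, √((cos φ₁ + Bx)² + By²)) = 6.21875°
λₘ = λ₁ + atan2(By, cos φ₁ + Bx) = -105.57789°

105.578°W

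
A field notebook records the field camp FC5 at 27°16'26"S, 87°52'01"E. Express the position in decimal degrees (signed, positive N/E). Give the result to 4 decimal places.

lat: 27.2739° S → -27.2739°
lon: 87.8669° E → +87.8669°

-27.2739°, +87.8669°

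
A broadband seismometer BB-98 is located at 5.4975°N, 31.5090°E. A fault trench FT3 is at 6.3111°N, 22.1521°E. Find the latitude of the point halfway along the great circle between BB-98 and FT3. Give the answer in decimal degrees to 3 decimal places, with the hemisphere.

5.924°N

Bx = cos φ₂ cos Δλ = 0.980715,  By = cos φ₂ sin Δλ = -0.161598
φₘ = atan2(sin φ₁ + sin φ₂, √((cos φ₁ + Bx)² + By²)) = 5.92390°
λₘ = λ₁ + atan2(By, cos φ₁ + Bx) = 26.83399°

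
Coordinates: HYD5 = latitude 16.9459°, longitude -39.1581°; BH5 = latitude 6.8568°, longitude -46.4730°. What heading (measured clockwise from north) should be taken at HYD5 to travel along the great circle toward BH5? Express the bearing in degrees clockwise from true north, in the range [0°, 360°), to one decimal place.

216.2°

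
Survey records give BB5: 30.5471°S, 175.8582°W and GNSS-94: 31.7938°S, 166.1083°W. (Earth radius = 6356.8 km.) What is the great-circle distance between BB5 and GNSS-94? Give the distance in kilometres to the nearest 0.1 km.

935.5 km

Δφ = -1.2467°,  Δλ = 9.7499°
a = sin²(Δφ/2) + cos φ₁ cos φ₂ sin²(Δλ/2) = 0.005405
c = 2·arcsin(√a) = 0.147165 rad = 8.4319°
d = R·c = 6356.8 × 0.147165 = 935.5 km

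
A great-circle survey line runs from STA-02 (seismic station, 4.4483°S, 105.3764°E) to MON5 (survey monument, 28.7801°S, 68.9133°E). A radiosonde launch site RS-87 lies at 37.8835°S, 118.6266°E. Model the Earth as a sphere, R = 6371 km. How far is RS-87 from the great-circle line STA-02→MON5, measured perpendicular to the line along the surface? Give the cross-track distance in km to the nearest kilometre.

3653 km

δ₁₃ = central angle STA-02→RS-87 = 0.620545 rad  (haversine)
θ₁₃ = bearing STA-02→RS-87 = 161.874°,  θ₁₂ = bearing STA-02→MON5 = 230.767°
dₓₜ = R·arcsin(sin δ₁₃ · sin(θ₁₃ − θ₁₂)) = 6371·arcsin(0.58148·sin(-68.893°)) = -3652.949 km
|dₓₜ| = 3652.949 km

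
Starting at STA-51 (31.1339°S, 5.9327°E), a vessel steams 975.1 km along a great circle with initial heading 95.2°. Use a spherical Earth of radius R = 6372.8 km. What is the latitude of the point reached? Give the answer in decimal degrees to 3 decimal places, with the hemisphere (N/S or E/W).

31.522°S

δ = d/R = 975.1/6372.8 = 0.153010 rad
φ₂ = arcsin(sin φ₁ cos δ + cos φ₁ sin δ cos θ)
   = arcsin(-0.51704·0.98832 + 0.85596·0.15241·-0.09063) = -31.52181°
λ₂ = λ₁ + atan2(sin θ sin δ cos φ₁, cos δ − sin φ₁ sin φ₂) = 16.18951°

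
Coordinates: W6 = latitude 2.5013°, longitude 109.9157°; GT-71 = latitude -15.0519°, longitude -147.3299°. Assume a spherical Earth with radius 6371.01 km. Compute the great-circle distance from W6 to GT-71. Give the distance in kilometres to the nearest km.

11449 km

Δφ = -17.5532°,  Δλ = 102.7544°
a = sin²(Δφ/2) + cos φ₁ cos φ₂ sin²(Δλ/2) = 0.612164
c = 2·arcsin(√a) = 1.797050 rad = 102.9634°
d = R·c = 6371.01 × 1.797050 = 11449.0 km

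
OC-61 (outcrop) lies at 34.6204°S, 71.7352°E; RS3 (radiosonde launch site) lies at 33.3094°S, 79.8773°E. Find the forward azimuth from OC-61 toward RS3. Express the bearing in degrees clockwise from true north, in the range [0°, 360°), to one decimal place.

81.3°

Δλ = 8.1421°
y = sin Δλ · cos φ₂ = 0.118362
x = cos φ₁ sin φ₂ − sin φ₁ cos φ₂ cos Δλ = 0.018093
θ = atan2(y, x) = 81.3088° → 81.3088° (mod 360°)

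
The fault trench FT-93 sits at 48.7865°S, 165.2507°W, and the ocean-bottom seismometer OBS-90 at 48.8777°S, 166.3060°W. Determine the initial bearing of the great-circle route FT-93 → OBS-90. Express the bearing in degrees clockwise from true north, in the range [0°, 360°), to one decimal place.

Δλ = -1.0553°
y = sin Δλ · cos φ₂ = -0.012113
x = cos φ₁ sin φ₂ − sin φ₁ cos φ₂ cos Δλ = -0.001676
θ = atan2(y, x) = -97.8763° → 262.1237° (mod 360°)

262.1°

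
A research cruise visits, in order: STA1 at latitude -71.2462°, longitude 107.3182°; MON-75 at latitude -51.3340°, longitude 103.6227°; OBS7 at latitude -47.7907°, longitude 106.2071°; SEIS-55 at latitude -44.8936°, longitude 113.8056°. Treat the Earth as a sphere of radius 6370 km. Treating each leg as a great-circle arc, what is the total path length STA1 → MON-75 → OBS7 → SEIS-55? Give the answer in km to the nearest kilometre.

STA1→MON-75: c = 0.348758 rad, d = 2221.59 km
MON-75→OBS7: c = 0.068403 rad, d = 435.73 km
OBS7→SEIS-55: c = 0.104521 rad, d = 665.80 km
Total = 2221.59 + 435.73 + 665.80 = 3323.11 km

3323 km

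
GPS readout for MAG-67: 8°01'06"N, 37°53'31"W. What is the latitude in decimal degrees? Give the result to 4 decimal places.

8.0183°N

8° + 1′/60 + 6″/3600 = 8 + 0.01667 + 0.00167 = 8.0183°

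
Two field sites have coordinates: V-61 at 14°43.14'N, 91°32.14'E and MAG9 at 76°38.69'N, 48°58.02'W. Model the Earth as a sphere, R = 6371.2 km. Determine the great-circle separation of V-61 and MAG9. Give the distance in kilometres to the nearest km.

9531 km

V-61: φ = +14.71900°, λ = +91.53567°
MAG9: φ = +76.64483°, λ = -48.96700°
Δφ = 61.9258°,  Δλ = -140.5027°
a = sin²(Δφ/2) + cos φ₁ cos φ₂ sin²(Δλ/2) = 0.462592
c = 2·arcsin(√a) = 1.495911 rad = 85.7094°
d = R·c = 6371.2 × 1.495911 = 9530.7 km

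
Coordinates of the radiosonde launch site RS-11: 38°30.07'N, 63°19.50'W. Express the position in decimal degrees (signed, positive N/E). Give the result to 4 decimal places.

+38.5012°, -63.3250°

lat: 38.5012° N → +38.5012°
lon: 63.3250° W → -63.3250°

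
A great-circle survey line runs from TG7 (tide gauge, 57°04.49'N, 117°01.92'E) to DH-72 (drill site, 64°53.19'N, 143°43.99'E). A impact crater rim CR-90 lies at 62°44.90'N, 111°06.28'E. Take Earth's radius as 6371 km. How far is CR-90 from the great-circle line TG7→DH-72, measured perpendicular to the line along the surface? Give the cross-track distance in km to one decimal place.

679.3 km

TG7: φ = +57.07483°, λ = +117.03200°
DH-72: φ = +64.88650°, λ = +143.73317°
CR-90: φ = +62.74833°, λ = +111.10467°
δ₁₃ = central angle TG7→CR-90 = 0.111676 rad  (haversine)
θ₁₃ = bearing TG7→CR-90 = 334.893°,  θ₁₂ = bearing TG7→DH-72 = 47.638°
dₓₜ = R·arcsin(sin δ₁₃ · sin(θ₁₃ − θ₁₂)) = 6371·arcsin(0.11144·sin(287.256°)) = -679.337 km
|dₓₜ| = 679.337 km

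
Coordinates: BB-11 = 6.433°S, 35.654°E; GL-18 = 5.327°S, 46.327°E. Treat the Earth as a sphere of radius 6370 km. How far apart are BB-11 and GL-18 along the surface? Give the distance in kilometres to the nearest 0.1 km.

Δφ = 1.1060°,  Δλ = 10.6730°
a = sin²(Δφ/2) + cos φ₁ cos φ₂ sin²(Δλ/2) = 0.008651
c = 2·arcsin(√a) = 0.186296 rad = 10.6740°
d = R·c = 6370 × 0.186296 = 1186.7 km

1186.7 km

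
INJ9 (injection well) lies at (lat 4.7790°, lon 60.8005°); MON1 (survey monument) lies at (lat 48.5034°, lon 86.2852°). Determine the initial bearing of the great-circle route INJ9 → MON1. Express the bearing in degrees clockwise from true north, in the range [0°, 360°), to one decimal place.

Δλ = 25.4847°
y = sin Δλ · cos φ₂ = 0.285086
x = cos φ₁ sin φ₂ − sin φ₁ cos φ₂ cos Δλ = 0.696561
θ = atan2(y, x) = 22.2582° → 22.2582° (mod 360°)

22.3°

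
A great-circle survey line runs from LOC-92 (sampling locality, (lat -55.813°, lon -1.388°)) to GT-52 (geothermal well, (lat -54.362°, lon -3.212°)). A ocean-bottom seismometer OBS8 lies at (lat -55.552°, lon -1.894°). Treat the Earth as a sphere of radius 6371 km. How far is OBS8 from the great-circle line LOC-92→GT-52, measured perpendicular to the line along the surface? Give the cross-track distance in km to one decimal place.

8.4 km

δ₁₃ = central angle LOC-92→OBS8 = 0.006748 rad  (haversine)
θ₁₃ = bearing LOC-92→OBS8 = 312.247°,  θ₁₂ = bearing LOC-92→GT-52 = 323.516°
dₓₜ = R·arcsin(sin δ₁₃ · sin(θ₁₃ − θ₁₂)) = 6371·arcsin(0.00675·sin(-11.269°)) = -8.402 km
|dₓₜ| = 8.402 km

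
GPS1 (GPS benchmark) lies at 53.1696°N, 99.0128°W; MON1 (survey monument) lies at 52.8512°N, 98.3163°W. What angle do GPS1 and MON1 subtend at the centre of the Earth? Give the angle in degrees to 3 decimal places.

Δφ = -0.3184°,  Δλ = 0.6965°
a = sin²(Δφ/2) + cos φ₁ cos φ₂ sin²(Δλ/2) = 0.000021
c = 2·arcsin(√a) = 0.009186 rad = 0.5263°

0.526°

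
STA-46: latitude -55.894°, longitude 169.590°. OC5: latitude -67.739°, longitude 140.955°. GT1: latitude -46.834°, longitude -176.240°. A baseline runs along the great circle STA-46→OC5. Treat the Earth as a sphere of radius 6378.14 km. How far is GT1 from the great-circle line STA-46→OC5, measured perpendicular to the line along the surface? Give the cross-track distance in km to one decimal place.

δ₁₃ = central angle STA-46→GT1 = 0.220206 rad  (haversine)
θ₁₃ = bearing STA-46→GT1 = 50.059°,  θ₁₂ = bearing STA-46→OC5 = 216.692°
dₓₜ = R·arcsin(sin δ₁₃ · sin(θ₁₃ − θ₁₂)) = 6378.14·arcsin(0.21843·sin(-166.634°)) = -322.207 km
|dₓₜ| = 322.207 km

322.2 km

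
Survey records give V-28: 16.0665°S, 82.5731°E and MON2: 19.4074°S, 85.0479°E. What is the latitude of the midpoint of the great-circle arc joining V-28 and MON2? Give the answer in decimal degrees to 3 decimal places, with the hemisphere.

17.741°S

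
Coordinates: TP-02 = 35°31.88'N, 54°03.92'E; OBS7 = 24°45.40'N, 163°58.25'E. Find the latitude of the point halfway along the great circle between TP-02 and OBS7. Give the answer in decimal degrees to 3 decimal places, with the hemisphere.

45.233°N

TP-02: φ = +35.53133°, λ = +54.06533°
OBS7: φ = +24.75667°, λ = +163.97083°
Bx = cos φ₂ cos Δλ = -0.309179,  By = cos φ₂ sin Δλ = 0.853841
φₘ = atan2(sin φ₁ + sin φ₂, √((cos φ₁ + Bx)² + By²)) = 45.23315°
λₘ = λ₁ + atan2(By, cos φ₁ + Bx) = 113.48229°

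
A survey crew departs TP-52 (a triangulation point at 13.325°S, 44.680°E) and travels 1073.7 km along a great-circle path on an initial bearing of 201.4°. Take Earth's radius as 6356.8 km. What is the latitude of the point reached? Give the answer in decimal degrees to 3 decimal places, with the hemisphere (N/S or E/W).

22.302°S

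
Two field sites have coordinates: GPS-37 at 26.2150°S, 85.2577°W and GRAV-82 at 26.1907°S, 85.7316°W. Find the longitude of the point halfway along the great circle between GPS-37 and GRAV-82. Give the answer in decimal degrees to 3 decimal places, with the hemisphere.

Bx = cos φ₂ cos Δλ = 0.897299,  By = cos φ₂ sin Δλ = -0.007422
φₘ = atan2(sin φ₁ + sin φ₂, √((cos φ₁ + Bx)² + By²)) = -26.20304°
λₘ = λ₁ + atan2(By, cos φ₁ + Bx) = -85.49467°

85.495°W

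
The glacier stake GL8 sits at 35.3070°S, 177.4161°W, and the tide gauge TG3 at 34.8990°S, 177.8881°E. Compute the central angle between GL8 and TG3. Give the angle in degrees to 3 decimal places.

3.863°

Δφ = 0.4080°,  Δλ = -4.6958°
a = sin²(Δφ/2) + cos φ₁ cos φ₂ sin²(Δλ/2) = 0.001136
c = 2·arcsin(√a) = 0.067421 rad = 3.8630°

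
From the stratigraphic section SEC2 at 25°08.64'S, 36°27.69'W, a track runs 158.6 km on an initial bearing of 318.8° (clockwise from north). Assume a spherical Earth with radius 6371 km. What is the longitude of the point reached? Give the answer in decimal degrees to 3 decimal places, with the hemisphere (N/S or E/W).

37.490°W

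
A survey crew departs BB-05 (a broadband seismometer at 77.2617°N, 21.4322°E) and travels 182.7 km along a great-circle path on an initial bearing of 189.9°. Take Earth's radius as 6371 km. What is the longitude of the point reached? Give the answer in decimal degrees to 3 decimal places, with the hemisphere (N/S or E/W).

20.293°E

δ = d/R = 182.7/6371 = 0.028677 rad
φ₂ = arcsin(sin φ₁ cos δ + cos φ₁ sin δ cos θ)
   = arcsin(0.97539·0.99959 + 0.22050·0.02867·-0.98511) = 75.64037°
λ₂ = λ₁ + atan2(sin θ sin δ cos φ₁, cos δ − sin φ₁ sin φ₂) = 20.29324°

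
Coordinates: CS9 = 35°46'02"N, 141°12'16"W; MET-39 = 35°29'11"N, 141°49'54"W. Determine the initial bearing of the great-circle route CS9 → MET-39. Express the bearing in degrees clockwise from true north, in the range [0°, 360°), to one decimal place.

CS9: φ = +35.76722°, λ = -141.20444°
MET-39: φ = +35.48639°, λ = -141.83167°
Δλ = -0.6272°
y = sin Δλ · cos φ₂ = -0.008914
x = cos φ₁ sin φ₂ − sin φ₁ cos φ₂ cos Δλ = -0.004873
θ = atan2(y, x) = -118.6649° → 241.3351° (mod 360°)

241.3°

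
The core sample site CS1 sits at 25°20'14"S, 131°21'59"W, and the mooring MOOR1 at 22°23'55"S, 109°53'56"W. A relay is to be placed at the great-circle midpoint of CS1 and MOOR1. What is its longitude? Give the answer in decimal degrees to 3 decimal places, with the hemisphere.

120.509°W

CS1: φ = -25.33722°, λ = -131.36639°
MOOR1: φ = -22.39861°, λ = -109.89889°
Bx = cos φ₂ cos Δλ = 0.860415,  By = cos φ₂ sin Δλ = 0.338363
φₘ = atan2(sin φ₁ + sin φ₂, √((cos φ₁ + Bx)² + By²)) = -24.24432°
λₘ = λ₁ + atan2(By, cos φ₁ + Bx) = -120.50937°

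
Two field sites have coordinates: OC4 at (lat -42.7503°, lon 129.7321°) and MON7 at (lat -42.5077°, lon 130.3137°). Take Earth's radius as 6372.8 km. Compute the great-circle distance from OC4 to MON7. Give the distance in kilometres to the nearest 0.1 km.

54.7 km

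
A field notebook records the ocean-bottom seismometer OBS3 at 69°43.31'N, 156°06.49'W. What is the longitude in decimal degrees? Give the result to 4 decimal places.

156° + 6.49′/60 = 156 + 0.10817 = 156.1082°

156.1082°W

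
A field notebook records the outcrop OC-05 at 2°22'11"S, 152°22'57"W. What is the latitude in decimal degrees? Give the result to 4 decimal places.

2.3697°S

2° + 22′/60 + 11″/3600 = 2 + 0.36667 + 0.00306 = 2.3697°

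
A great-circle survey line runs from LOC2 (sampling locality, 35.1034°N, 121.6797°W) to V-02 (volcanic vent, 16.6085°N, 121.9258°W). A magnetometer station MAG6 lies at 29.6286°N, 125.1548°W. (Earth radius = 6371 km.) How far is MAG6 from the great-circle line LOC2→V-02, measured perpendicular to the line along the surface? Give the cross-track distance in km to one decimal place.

δ₁₃ = central angle LOC2→MAG6 = 0.108399 rad  (haversine)
θ₁₃ = bearing LOC2→MAG6 = 209.145°,  θ₁₂ = bearing LOC2→V-02 = 180.743°
dₓₜ = R·arcsin(sin δ₁₃ · sin(θ₁₃ − θ₁₂)) = 6371·arcsin(0.10819·sin(28.402°)) = 327.989 km
|dₓₜ| = 327.989 km

328.0 km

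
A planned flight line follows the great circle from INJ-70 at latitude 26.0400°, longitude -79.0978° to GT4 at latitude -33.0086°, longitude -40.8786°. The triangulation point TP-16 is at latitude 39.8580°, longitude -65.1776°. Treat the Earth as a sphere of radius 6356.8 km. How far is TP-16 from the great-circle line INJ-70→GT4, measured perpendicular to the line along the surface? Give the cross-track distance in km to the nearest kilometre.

1881 km

δ₁₃ = central angle INJ-70→TP-16 = 0.314976 rad  (haversine)
θ₁₃ = bearing INJ-70→TP-16 = 36.592°,  θ₁₂ = bearing INJ-70→GT4 = 146.326°
dₓₜ = R·arcsin(sin δ₁₃ · sin(θ₁₃ − θ₁₂)) = 6356.8·arcsin(0.30979·sin(-109.735°)) = -1880.964 km
|dₓₜ| = 1880.964 km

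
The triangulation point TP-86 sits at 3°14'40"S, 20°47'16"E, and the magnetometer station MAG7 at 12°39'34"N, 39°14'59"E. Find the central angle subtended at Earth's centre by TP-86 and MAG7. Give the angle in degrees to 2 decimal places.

TP-86: φ = -3.24444°, λ = +20.78778°
MAG7: φ = +12.65944°, λ = +39.24972°
Δφ = 15.9039°,  Δλ = 18.4619°
a = sin²(Δφ/2) + cos φ₁ cos φ₂ sin²(Δλ/2) = 0.044206
c = 2·arcsin(√a) = 0.423665 rad = 24.2742°

24.27°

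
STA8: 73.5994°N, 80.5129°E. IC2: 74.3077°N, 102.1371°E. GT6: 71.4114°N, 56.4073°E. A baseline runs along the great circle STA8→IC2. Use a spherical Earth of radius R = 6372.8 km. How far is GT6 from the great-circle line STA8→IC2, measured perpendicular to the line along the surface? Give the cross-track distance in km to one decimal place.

173.6 km

δ₁₃ = central angle STA8→GT6 = 0.131075 rad  (haversine)
θ₁₃ = bearing STA8→GT6 = 264.947°,  θ₁₂ = bearing STA8→IC2 = 72.921°
dₓₜ = R·arcsin(sin δ₁₃ · sin(θ₁₃ − θ₁₂)) = 6372.8·arcsin(0.13070·sin(192.026°)) = -173.565 km
|dₓₜ| = 173.565 km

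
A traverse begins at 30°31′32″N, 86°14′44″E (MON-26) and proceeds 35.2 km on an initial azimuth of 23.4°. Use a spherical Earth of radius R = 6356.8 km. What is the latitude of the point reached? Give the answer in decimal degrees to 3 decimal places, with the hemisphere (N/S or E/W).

30.817°N

MON-26: φ = +30.52556°, λ = +86.24556°
δ = d/R = 35.2/6356.8 = 0.005537 rad
φ₂ = arcsin(sin φ₁ cos δ + cos φ₁ sin δ cos θ)
   = arcsin(0.50792·0.99998 + 0.86140·0.00554·0.91775) = 30.81665°
λ₂ = λ₁ + atan2(sin θ sin δ cos φ₁, cos δ − sin φ₁ sin φ₂) = 86.39227°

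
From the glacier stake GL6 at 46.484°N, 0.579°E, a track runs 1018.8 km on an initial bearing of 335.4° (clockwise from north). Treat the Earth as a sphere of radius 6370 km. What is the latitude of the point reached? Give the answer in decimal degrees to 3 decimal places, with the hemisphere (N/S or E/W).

54.650°N

δ = d/R = 1018.8/6370 = 0.159937 rad
φ₂ = arcsin(sin φ₁ cos δ + cos φ₁ sin δ cos θ)
   = arcsin(0.72518·0.98724 + 0.68856·0.15926·0.90924) = 54.64979°
λ₂ = λ₁ + atan2(sin θ sin δ cos φ₁, cos δ − sin φ₁ sin φ₂) = -6.00065°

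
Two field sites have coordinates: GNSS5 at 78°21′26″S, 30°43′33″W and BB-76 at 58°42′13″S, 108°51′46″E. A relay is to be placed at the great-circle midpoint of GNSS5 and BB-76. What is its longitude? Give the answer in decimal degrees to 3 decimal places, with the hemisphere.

GNSS5: φ = -78.35722°, λ = -30.72583°
BB-76: φ = -58.70361°, λ = +108.86278°
Bx = cos φ₂ cos Δλ = -0.395526,  By = cos φ₂ sin Δλ = 0.336754
φₘ = atan2(sin φ₁ + sin φ₂, √((cos φ₁ + Bx)² + By²)) = -78.03929°
λₘ = λ₁ + atan2(By, cos φ₁ + Bx) = 89.18365°

89.184°E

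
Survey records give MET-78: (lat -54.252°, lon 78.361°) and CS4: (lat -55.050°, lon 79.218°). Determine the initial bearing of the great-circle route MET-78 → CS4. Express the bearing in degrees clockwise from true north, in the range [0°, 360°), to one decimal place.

148.5°

Δλ = 0.8570°
y = sin Δλ · cos φ₂ = 0.008568
x = cos φ₁ sin φ₂ − sin φ₁ cos φ₂ cos Δλ = -0.013979
θ = atan2(y, x) = 148.4949° → 148.4949° (mod 360°)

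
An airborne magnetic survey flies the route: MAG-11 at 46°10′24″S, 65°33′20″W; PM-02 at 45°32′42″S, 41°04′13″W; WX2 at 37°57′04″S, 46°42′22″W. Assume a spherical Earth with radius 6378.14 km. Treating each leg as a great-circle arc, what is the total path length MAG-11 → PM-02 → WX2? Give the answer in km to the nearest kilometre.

2858 km

MAG-11: φ = -46.17333°, λ = -65.55556°
PM-02: φ = -45.54500°, λ = -41.07028°
WX2: φ = -37.95111°, λ = -46.70611°
MAG-11→PM-02: c = 0.296637 rad, d = 1891.99 km
PM-02→WX2: c = 0.151405 rad, d = 965.68 km
Total = 1891.99 + 965.68 = 2857.68 km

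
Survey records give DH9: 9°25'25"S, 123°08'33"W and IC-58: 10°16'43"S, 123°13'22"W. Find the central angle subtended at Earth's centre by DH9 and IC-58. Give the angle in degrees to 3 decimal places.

0.859°

DH9: φ = -9.42361°, λ = -123.14250°
IC-58: φ = -10.27861°, λ = -123.22278°
Δφ = -0.8550°,  Δλ = -0.0803°
a = sin²(Δφ/2) + cos φ₁ cos φ₂ sin²(Δλ/2) = 0.000056
c = 2·arcsin(√a) = 0.014986 rad = 0.8587°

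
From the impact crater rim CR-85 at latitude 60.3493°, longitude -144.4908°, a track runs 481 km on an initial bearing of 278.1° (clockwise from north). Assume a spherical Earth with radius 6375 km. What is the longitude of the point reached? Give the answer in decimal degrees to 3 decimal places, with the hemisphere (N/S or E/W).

153.255°W

δ = d/R = 481/6375 = 0.075451 rad
φ₂ = arcsin(sin φ₁ cos δ + cos φ₁ sin δ cos θ)
   = arcsin(0.86906·0.99715 + 0.49471·0.07538·0.14090) = 60.67309°
λ₂ = λ₁ + atan2(sin θ sin δ cos φ₁, cos δ − sin φ₁ sin φ₂) = -153.25484°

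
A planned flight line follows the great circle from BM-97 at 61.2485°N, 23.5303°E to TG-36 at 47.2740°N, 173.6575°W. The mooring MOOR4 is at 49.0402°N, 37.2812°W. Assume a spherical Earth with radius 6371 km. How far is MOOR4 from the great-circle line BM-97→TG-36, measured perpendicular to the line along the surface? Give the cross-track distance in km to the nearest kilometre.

δ₁₃ = central angle BM-97→MOOR4 = 0.616610 rad  (haversine)
θ₁₃ = bearing BM-97→MOOR4 = 278.249°,  θ₁₂ = bearing BM-97→TG-36 = 12.273°
dₓₜ = R·arcsin(sin δ₁₃ · sin(θ₁₃ − θ₁₂)) = 6371·arcsin(0.57827·sin(265.976°)) = -3917.297 km
|dₓₜ| = 3917.297 km

3917 km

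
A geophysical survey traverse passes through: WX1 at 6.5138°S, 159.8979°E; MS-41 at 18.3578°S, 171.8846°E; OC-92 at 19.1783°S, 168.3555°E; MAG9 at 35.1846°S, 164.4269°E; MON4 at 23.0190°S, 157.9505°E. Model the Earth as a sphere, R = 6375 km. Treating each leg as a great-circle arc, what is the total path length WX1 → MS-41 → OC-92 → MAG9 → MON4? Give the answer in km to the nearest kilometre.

WX1→MS-41: c = 0.290331 rad, d = 1850.86 km
MS-41→OC-92: c = 0.060050 rad, d = 382.82 km
OC-92→MAG9: c = 0.285867 rad, d = 1822.40 km
MAG9→MON4: c = 0.234019 rad, d = 1491.87 km
Total = 1850.86 + 382.82 + 1822.40 + 1491.87 = 5547.96 km

5548 km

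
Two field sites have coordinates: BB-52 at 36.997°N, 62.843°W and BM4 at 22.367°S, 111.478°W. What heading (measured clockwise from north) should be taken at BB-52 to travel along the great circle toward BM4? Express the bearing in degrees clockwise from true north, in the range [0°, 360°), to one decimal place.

Δλ = -48.6350°
y = sin Δλ · cos φ₂ = -0.694050
x = cos φ₁ sin φ₂ − sin φ₁ cos φ₂ cos Δλ = -0.671687
θ = atan2(y, x) = -134.0619° → 225.9381° (mod 360°)

225.9°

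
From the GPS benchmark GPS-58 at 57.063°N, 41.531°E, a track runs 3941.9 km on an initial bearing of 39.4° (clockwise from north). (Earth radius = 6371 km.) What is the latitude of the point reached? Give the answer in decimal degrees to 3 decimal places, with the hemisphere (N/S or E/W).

δ = d/R = 3941.9/6371 = 0.618725 rad
φ₂ = arcsin(sin φ₁ cos δ + cos φ₁ sin δ cos θ)
   = arcsin(0.83927·0.81462 + 0.54372·0.58000·0.77273) = 68.02828°
λ₂ = λ₁ + atan2(sin θ sin δ cos φ₁, cos δ − sin φ₁ sin φ₂) = 121.25024°

68.028°N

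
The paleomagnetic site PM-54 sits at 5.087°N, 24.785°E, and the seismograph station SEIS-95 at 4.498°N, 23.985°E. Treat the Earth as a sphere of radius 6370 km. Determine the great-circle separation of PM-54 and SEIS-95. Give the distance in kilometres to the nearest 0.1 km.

110.2 km

Δφ = -0.5890°,  Δλ = -0.8000°
a = sin²(Δφ/2) + cos φ₁ cos φ₂ sin²(Δλ/2) = 0.000075
c = 2·arcsin(√a) = 0.017299 rad = 0.9912°
d = R·c = 6370 × 0.017299 = 110.2 km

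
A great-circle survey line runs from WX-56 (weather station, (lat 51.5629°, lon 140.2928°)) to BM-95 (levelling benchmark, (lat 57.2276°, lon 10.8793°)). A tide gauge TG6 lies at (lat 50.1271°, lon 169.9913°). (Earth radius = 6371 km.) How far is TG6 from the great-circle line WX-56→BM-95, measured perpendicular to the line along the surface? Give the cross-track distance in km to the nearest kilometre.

1941 km

δ₁₃ = central angle WX-56→TG6 = 0.325983 rad  (haversine)
θ₁₃ = bearing WX-56→TG6 = 82.662°,  θ₁₂ = bearing WX-56→BM-95 = 332.162°
dₓₜ = R·arcsin(sin δ₁₃ · sin(θ₁₃ − θ₁₂)) = 6371·arcsin(0.32024·sin(-249.500°)) = 1940.934 km
|dₓₜ| = 1940.934 km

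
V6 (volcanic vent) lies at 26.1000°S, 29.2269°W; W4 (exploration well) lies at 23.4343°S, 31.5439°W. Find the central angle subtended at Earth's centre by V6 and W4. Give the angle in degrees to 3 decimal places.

Δφ = 2.6657°,  Δλ = -2.3170°
a = sin²(Δφ/2) + cos φ₁ cos φ₂ sin²(Δλ/2) = 0.000878
c = 2·arcsin(√a) = 0.059266 rad = 3.3957°

3.396°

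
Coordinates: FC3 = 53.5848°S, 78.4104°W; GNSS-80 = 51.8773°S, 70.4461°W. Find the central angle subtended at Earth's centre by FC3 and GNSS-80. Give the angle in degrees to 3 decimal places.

Δφ = 1.7075°,  Δλ = 7.9643°
a = sin²(Δφ/2) + cos φ₁ cos φ₂ sin²(Δλ/2) = 0.001989
c = 2·arcsin(√a) = 0.089236 rad = 5.1128°

5.113°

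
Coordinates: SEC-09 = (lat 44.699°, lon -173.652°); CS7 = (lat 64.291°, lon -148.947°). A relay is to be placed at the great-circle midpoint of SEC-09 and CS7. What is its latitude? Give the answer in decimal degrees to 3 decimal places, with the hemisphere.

55.089°N

Bx = cos φ₂ cos Δλ = 0.394096,  By = cos φ₂ sin Δλ = 0.181305
φₘ = atan2(sin φ₁ + sin φ₂, √((cos φ₁ + Bx)² + By²)) = 55.08931°
λₘ = λ₁ + atan2(By, cos φ₁ + Bx) = -164.33332°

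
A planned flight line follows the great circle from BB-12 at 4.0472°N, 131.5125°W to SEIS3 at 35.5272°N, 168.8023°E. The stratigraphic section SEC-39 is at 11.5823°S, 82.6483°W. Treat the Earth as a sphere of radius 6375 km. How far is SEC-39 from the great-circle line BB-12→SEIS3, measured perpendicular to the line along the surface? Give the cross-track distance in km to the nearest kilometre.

1688 km

δ₁₃ = central angle BB-12→SEC-39 = 0.890951 rad  (haversine)
θ₁₃ = bearing BB-12→SEC-39 = 108.422°,  θ₁₂ = bearing BB-12→SEIS3 = 308.088°
dₓₜ = R·arcsin(sin δ₁₃ · sin(θ₁₃ − θ₁₂)) = 6375·arcsin(0.77767·sin(-199.666°)) = 1688.091 km
|dₓₜ| = 1688.091 km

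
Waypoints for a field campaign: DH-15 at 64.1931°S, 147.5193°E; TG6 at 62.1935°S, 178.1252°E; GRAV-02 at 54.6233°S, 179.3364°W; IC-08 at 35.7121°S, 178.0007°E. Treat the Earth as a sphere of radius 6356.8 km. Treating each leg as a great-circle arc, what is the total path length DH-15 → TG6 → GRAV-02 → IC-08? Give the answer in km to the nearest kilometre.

DH-15→TG6: c = 0.241000 rad, d = 1531.99 km
TG6→GRAV-02: c = 0.134121 rad, d = 852.58 km
GRAV-02→IC-08: c = 0.331625 rad, d = 2108.08 km
Total = 1531.99 + 852.58 + 2108.08 = 4492.65 km

4493 km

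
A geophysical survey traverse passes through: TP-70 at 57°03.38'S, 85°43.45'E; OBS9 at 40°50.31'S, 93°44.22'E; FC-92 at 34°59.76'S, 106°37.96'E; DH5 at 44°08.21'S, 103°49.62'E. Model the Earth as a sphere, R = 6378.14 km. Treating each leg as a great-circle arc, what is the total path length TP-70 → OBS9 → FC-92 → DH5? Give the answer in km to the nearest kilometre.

4244 km

TP-70: φ = -57.05633°, λ = +85.72417°
OBS9: φ = -40.83850°, λ = +93.73700°
FC-92: φ = -34.99600°, λ = +106.63267°
DH5: φ = -44.13683°, λ = +103.82700°
TP-70→OBS9: c = 0.297098 rad, d = 1894.93 km
OBS9→FC-92: c = 0.204445 rad, d = 1303.98 km
FC-92→DH5: c = 0.163914 rad, d = 1045.47 km
Total = 1894.93 + 1303.98 + 1045.47 = 4244.38 km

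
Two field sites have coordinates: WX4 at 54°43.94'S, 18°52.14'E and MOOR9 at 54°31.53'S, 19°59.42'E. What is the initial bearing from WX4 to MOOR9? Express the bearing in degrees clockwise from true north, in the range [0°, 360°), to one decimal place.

72.8°

WX4: φ = -54.73233°, λ = +18.86900°
MOOR9: φ = -54.52550°, λ = +19.99033°
Δλ = 1.1213°
y = sin Δλ · cos φ₂ = 0.011357
x = cos φ₁ sin φ₂ − sin φ₁ cos φ₂ cos Δλ = 0.003519
θ = atan2(y, x) = 72.7836° → 72.7836° (mod 360°)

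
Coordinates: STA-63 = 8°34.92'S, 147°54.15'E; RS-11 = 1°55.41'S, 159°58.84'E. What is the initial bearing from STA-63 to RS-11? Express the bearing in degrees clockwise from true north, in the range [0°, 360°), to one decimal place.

61.7°

STA-63: φ = -8.58200°, λ = +147.90250°
RS-11: φ = -1.92350°, λ = +159.98067°
Δλ = 12.0782°
y = sin Δλ · cos φ₂ = 0.209128
x = cos φ₁ sin φ₂ − sin φ₁ cos φ₂ cos Δλ = 0.112650
θ = atan2(y, x) = 61.6902° → 61.6902° (mod 360°)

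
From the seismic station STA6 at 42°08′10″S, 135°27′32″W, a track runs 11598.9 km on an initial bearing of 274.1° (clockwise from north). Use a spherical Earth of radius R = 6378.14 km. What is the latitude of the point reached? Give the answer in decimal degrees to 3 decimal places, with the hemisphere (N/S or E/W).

STA6: φ = -42.13611°, λ = -135.45889°
δ = d/R = 11598.9/6378.14 = 1.818540 rad
φ₂ = arcsin(sin φ₁ cos δ + cos φ₁ sin δ cos θ)
   = arcsin(-0.67089·-0.24522 + 0.74155·0.96947·0.07150) = 12.46921°
λ₂ = λ₁ + atan2(sin θ sin δ cos φ₁, cos δ − sin φ₁ sin φ₂) = 126.57381°

12.469°N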